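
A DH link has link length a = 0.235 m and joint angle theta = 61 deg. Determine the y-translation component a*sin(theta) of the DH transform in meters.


a*sin(theta) = 0.235*sin(61 deg) = 0.2055

0.2055 m


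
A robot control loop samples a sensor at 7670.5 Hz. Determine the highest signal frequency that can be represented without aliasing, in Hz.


f_max = f_s/2 = 7670.5/2 = 3835.2500

3835.2500 Hz


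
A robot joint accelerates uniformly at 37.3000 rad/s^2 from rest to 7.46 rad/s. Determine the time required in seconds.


t = delta_omega / alpha = 7.46 / 37.3000 = 0.2000

0.2000 s


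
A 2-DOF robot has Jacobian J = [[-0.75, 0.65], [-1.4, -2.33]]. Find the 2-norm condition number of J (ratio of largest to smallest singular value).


JJ^T eigenvalues: trace(JJ^T) = 8.3739, det(JJ^T) = det(J)^2 = 7.06230625
s_max^2 = (8.3739 + sqrt(41.87297621))/2 = 7.42241659
s_min^2 = (8.3739 - sqrt(41.87297621))/2 = 0.95148341
kappa = s_max/s_min = sqrt(7.42241659/0.95148341) = 2.7930

2.7930


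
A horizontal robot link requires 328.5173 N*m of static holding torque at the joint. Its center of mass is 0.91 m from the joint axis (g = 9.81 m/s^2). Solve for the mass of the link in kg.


m = tau / (g*L) = 328.5173 / (9.81 * 0.91) = 36.8000

36.8000 kg


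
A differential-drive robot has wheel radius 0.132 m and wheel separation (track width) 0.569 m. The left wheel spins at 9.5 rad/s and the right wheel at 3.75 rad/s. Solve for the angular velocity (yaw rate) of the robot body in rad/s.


omega = r*(wR - wL)/L = 0.132*(3.75 - (9.5))/0.569 = -1.3339

-1.3339 rad/s


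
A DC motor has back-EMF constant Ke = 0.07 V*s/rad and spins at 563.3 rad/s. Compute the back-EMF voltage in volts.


V_emf = Ke * omega = 0.07*563.3 = 39.4310

39.4310 V


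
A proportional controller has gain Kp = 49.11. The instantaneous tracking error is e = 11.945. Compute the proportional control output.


u_P = Kp * e = 49.11 * 11.945 = 586.6190

586.6190


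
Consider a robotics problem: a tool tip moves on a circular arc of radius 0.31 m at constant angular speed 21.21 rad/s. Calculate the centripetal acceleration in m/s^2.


a_c = omega^2 * r = 21.21^2 * 0.31 = 139.4579

139.4579 m/s^2


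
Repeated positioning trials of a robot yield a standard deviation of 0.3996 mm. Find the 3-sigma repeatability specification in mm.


repeatability = 3*sigma = 3*0.3996 = 1.1988

1.1988 mm


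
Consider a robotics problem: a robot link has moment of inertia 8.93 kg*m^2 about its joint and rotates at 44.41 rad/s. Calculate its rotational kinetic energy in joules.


KE = (1/2)*I*omega^2 = 0.5*8.93*44.41^2 = 8806.0878

8806.0878 J


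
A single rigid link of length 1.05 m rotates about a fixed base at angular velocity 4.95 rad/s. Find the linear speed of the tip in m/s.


v = L*omega = 1.05 * 4.95 = 5.1975

5.1975 m/s


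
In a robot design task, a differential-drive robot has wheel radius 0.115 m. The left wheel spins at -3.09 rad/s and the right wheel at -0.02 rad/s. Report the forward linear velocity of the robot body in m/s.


v = r*(wR + wL)/2 = 0.115*(-0.02 + -3.09)/2 = -0.1788

-0.1788 m/s


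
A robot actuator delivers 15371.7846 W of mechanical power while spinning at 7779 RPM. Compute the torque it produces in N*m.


omega = 7779 * 2*pi/60 = 814.614975 rad/s
tau = P / omega = 15371.7846 / 814.614975 = 18.8700

18.8700 N*m


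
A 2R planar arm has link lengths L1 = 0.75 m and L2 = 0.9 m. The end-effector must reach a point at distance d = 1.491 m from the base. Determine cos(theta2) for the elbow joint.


cos(th2) = (d^2 - L1^2 - L2^2)/(2*L1*L2) = (1.491^2 - 0.75^2 - 0.9^2)/(2*0.75*0.9) = 0.6301

0.6301


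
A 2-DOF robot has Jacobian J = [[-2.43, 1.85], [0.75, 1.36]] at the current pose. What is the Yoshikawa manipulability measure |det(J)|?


det(J) = -2.43*1.36 - (1.85)*(0.75) = -4.6923
|det(J)| = 4.6923

4.6923


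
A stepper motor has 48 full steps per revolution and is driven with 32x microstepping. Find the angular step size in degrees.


step = 360/(48*32) = 360/1536 = 0.2344

0.2344 degrees


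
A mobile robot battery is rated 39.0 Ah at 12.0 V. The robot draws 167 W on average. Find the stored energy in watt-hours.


E = capacity * V = 39.0*12.0 = 468.0000

468.0000 Wh


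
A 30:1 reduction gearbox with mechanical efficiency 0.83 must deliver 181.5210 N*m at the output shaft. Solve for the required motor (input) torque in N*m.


tau_in = tau_out / (N * eta) = 181.5210 / (30 * 0.83) = 7.2900

7.2900 N*m


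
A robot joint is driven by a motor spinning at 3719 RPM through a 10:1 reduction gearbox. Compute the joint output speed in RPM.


omega_joint = omega_motor / N = 3719 / 10 = 371.9000

371.9000 RPM


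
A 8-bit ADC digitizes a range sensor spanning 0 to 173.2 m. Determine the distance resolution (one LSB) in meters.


res = range / 2^n = 173.2/2^8 = 173.2/256 = 0.6766

0.6766 m


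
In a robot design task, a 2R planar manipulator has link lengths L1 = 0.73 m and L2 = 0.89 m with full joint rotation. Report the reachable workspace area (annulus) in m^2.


r_max = L1 + L2 = 1.6200, r_min = |L1 - L2| = 0.1600
A = pi*(r_max^2 - r_min^2) = pi*(2.6244 - 0.0256) = 8.1644

8.1644 m^2


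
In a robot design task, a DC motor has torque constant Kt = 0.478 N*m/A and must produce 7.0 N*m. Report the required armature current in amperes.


I = tau / Kt = 7.0/0.478 = 14.6444

14.6444 A


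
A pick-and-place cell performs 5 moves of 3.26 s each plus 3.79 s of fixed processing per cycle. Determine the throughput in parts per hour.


T_cycle = 5*3.26 + 3.79 = 20.0900 s
rate = 3600/T = 179.1936

179.1936 parts/hour


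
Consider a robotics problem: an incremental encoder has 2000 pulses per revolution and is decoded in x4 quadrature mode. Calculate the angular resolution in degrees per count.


resolution = 360 / (PPR * 4) = 360 / 8000 = 0.0450

0.0450 degrees


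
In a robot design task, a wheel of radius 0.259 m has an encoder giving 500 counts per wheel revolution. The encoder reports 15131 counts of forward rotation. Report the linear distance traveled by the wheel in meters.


revs = 15131/500 = 30.262000
d = revs * 2*pi*r = 30.262000 * 2*pi*0.259 = 49.2467

49.2467 m


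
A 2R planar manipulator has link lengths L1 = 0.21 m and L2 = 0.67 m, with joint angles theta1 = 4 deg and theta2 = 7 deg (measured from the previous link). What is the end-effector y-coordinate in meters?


y = L1*sin(th1) + L2*sin(th1+th2) = 0.21*sin(4 deg) + 0.67*sin(11 deg) = 0.1425

0.1425 m


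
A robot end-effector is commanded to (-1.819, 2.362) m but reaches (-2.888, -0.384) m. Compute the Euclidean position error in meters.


dx = -2.888 - (-1.819) = -1.0690, dy = -0.384 - (2.362) = -2.7460
err = sqrt(1.142761 + 7.540516) = 2.9467

2.9467 m


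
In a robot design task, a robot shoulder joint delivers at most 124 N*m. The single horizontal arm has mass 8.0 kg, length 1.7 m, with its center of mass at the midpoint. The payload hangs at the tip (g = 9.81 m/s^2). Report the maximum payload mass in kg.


tau_arm = m_arm*g*(L/2) = 8.0*9.81*1.7/2 = 66.7080 N*m
tau_payload = tau_max - tau_arm = 124 - 66.7080 = 57.2920
m_payload = tau_payload / (g*L) = 57.2920 / (9.81*1.7) = 3.4354

3.4354 kg


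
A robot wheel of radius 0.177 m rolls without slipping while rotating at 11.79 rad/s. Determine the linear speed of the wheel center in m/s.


v = omega * r = 11.79 * 0.177 = 2.0868

2.0868 m/s


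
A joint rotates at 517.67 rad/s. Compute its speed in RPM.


RPM = 517.67 * 60/(2*pi) = 4943.3844

4943.3844 RPM


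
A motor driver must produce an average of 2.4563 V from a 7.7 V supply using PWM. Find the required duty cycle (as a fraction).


D = V_avg/V_supply = 2.4563/7.7 = 0.3190

0.3190


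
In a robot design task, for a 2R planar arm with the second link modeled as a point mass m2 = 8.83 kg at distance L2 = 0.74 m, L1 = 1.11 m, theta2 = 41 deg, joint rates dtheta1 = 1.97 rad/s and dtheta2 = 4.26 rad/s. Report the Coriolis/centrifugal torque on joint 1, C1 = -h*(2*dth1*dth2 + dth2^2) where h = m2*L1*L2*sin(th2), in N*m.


h = m2*L1*L2*sin(th2) = 8.83*1.11*0.74*sin(41 deg) = 4.758371
C1 = -h*(2*1.97*4.26 + 4.26^2) = -4.758371*34.9320 = -166.2194

-166.2194 N*m


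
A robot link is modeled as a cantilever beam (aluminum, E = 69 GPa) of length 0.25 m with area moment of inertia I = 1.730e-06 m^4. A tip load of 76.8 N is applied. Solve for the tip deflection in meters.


delta = F*L^3/(3*E*I) = 76.8*0.25^3/(3*6.900e+10*1.730e-06)
      = 1.2/358110 = 3.3509e-06

3.3509e-06 m


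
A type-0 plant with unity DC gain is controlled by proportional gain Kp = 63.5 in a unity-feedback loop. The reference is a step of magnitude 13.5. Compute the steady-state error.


e_ss = R/(1 + Kp) = 13.5/(1 + 63.5) = 13.5/64.5000 = 0.2093

0.2093


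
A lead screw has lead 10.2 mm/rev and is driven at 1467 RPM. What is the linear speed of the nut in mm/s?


v = lead * (RPM/60) = 10.2*1467/60 = 249.3900

249.3900 mm/s


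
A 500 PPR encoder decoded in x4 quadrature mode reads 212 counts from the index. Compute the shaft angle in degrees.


angle = counts * 360 / (PPR*4) = 212 * 360 / 2000 = 38.1600

38.1600 degrees


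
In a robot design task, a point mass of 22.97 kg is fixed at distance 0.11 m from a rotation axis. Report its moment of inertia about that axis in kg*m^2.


I = m*r^2 = 22.97*0.11^2 = 0.2779

0.2779 kg*m^2


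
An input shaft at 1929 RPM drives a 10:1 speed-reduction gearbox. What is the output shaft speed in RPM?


omega_out = omega_in / N = 1929 / 10 = 192.9000

192.9000 RPM


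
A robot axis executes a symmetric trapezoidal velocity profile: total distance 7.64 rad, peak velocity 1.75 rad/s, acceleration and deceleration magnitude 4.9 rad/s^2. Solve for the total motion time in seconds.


t_acc = v/a = 1.75/4.9 = 0.357143 s
d_acc = v^2/(2a) = 0.312500 rad (each ramp)
d_cruise = 7.64 - 2*0.312500 = 7.015000 rad
t_cruise = 7.015000/1.75 = 4.008571 s
t_total = 2*0.357143 + 4.008571 = 4.7229

4.7229 s


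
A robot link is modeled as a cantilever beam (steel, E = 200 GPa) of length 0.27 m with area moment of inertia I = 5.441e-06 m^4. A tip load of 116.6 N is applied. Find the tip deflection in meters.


delta = F*L^3/(3*E*I) = 116.6*0.27^3/(3*2.000e+11*5.441e-06)
      = 2.2950378/3264600 = 7.0301e-07

7.0301e-07 m


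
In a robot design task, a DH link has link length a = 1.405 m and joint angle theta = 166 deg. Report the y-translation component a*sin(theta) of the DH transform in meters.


a*sin(theta) = 1.405*sin(166 deg) = 0.3399

0.3399 m


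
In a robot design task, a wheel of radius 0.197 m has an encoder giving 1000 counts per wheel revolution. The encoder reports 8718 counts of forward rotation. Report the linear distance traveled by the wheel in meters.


revs = 8718/1000 = 8.718000
d = revs * 2*pi*r = 8.718000 * 2*pi*0.197 = 10.7910

10.7910 m


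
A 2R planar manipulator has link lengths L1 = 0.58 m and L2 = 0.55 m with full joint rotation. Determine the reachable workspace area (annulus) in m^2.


r_max = L1 + L2 = 1.1300, r_min = |L1 - L2| = 0.0300
A = pi*(r_max^2 - r_min^2) = pi*(1.2769 - 0.0009) = 4.0087

4.0087 m^2


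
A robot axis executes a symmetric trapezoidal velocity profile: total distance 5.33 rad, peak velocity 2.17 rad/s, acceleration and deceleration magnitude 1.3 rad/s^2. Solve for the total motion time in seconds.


t_acc = v/a = 2.17/1.3 = 1.669231 s
d_acc = v^2/(2a) = 1.811115 rad (each ramp)
d_cruise = 5.33 - 2*1.811115 = 1.707770 rad
t_cruise = 1.707770/2.17 = 0.786991 s
t_total = 2*1.669231 + 0.786991 = 4.1255

4.1255 s


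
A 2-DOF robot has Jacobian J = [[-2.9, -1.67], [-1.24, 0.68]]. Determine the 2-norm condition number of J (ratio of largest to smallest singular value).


JJ^T eigenvalues: trace(JJ^T) = 13.1989, det(JJ^T) = det(J)^2 = 16.34423184
s_max^2 = (13.1989 + sqrt(108.83403385))/2 = 11.81562757
s_min^2 = (13.1989 - sqrt(108.83403385))/2 = 1.38327243
kappa = s_max/s_min = sqrt(11.81562757/1.38327243) = 2.9226

2.9226


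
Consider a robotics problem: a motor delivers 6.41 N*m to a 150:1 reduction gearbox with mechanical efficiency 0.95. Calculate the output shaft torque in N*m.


tau_out = tau_in * N * eta = 6.41 * 150 * 0.95 = 913.4250

913.4250 N*m


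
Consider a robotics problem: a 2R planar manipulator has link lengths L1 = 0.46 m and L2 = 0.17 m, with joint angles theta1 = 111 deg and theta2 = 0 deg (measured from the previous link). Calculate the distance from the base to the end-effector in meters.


x = L1*cos(th1) + L2*cos(th1+th2) = -0.225772
y = L1*sin(th1) + L2*sin(th1+th2) = 0.588156
d = sqrt(x^2 + y^2) = sqrt(0.050973 + 0.345927) = 0.6300

0.6300 m


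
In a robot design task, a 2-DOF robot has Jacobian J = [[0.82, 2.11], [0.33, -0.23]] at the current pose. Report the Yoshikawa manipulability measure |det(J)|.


det(J) = 0.82*-0.23 - (2.11)*(0.33) = -0.8849
|det(J)| = 0.8849

0.8849


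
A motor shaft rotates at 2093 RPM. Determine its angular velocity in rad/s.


omega = 2093 * 2*pi/60 = 219.1784

219.1784 rad/s


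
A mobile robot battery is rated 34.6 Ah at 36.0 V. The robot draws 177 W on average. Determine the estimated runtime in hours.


E = 34.6*36.0 = 1245.6000 Wh
t = E/P = 1245.6000/177 = 7.0373

7.0373 hours


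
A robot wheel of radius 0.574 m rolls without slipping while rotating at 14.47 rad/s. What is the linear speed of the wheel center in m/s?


v = omega * r = 14.47 * 0.574 = 8.3058

8.3058 m/s


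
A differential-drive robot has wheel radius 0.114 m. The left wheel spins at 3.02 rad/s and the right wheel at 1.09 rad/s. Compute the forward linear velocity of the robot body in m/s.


v = r*(wR + wL)/2 = 0.114*(1.09 + 3.02)/2 = 0.2343

0.2343 m/s


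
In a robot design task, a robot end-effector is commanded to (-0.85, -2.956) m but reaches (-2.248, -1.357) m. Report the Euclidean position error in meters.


dx = -2.248 - (-0.85) = -1.3980, dy = -1.357 - (-2.956) = 1.5990
err = sqrt(1.954404 + 2.556801) = 2.1240

2.1240 m


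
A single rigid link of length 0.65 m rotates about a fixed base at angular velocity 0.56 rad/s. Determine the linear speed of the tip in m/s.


v = L*omega = 0.65 * 0.56 = 0.3640

0.3640 m/s


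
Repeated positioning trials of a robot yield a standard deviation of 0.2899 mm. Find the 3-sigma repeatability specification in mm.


repeatability = 3*sigma = 3*0.2899 = 0.8697

0.8697 mm


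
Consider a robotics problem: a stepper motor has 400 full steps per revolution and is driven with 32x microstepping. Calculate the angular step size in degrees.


step = 360/(400*32) = 360/12800 = 0.0281

0.0281 degrees


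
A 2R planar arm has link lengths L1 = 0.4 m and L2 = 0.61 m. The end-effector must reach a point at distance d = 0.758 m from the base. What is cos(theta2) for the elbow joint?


cos(th2) = (d^2 - L1^2 - L2^2)/(2*L1*L2) = (0.758^2 - 0.4^2 - 0.61^2)/(2*0.4*0.61) = 0.0870

0.0870


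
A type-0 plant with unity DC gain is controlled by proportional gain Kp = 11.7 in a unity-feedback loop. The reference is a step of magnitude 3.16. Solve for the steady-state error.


e_ss = R/(1 + Kp) = 3.16/(1 + 11.7) = 3.16/12.7000 = 0.2488

0.2488


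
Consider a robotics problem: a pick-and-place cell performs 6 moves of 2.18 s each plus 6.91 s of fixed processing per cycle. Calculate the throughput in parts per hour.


T_cycle = 6*2.18 + 6.91 = 19.9900 s
rate = 3600/T = 180.0900

180.0900 parts/hour


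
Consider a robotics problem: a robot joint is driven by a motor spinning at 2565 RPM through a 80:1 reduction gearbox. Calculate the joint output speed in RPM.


omega_joint = omega_motor / N = 2565 / 80 = 32.0625

32.0625 RPM


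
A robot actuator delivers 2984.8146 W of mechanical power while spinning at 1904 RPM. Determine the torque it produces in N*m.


omega = 1904 * 2*pi/60 = 199.386414 rad/s
tau = P / omega = 2984.8146 / 199.386414 = 14.9700

14.9700 N*m


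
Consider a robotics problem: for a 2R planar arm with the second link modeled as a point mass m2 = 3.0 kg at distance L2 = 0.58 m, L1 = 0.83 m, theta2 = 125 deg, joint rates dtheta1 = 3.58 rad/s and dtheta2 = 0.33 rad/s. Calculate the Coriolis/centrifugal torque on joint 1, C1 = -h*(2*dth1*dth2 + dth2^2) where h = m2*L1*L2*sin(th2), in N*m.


h = m2*L1*L2*sin(th2) = 3.0*0.83*0.58*sin(125 deg) = 1.183019
C1 = -h*(2*3.58*0.33 + 0.33^2) = -1.183019*2.4717 = -2.9241

-2.9241 N*m


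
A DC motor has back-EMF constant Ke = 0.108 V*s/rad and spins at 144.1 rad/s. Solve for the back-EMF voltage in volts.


V_emf = Ke * omega = 0.108*144.1 = 15.5628

15.5628 V


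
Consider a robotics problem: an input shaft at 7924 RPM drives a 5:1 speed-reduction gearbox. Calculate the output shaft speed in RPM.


omega_out = omega_in / N = 7924 / 5 = 1584.8000

1584.8000 RPM


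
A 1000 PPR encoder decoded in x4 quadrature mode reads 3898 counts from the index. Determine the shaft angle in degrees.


angle = counts * 360 / (PPR*4) = 3898 * 360 / 4000 = 350.8200

350.8200 degrees


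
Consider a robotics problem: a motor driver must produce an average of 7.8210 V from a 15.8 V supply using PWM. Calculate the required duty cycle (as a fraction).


D = V_avg/V_supply = 7.8210/15.8 = 0.4950

0.4950


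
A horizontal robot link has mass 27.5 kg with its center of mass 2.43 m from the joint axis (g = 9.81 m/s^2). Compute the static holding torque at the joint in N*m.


tau = m*g*L = 27.5 * 9.81 * 2.43 = 655.5533

655.5533 N*m


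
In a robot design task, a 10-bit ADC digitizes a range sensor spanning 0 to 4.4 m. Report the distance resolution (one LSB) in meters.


res = range / 2^n = 4.4/2^10 = 4.4/1024 = 0.0043

0.0043 m


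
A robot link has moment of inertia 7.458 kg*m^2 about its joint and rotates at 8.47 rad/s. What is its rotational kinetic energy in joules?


KE = (1/2)*I*omega^2 = 0.5*7.458*8.47^2 = 267.5218

267.5218 J


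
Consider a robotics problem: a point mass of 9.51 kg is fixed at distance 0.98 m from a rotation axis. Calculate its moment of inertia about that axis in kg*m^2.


I = m*r^2 = 9.51*0.98^2 = 9.1334

9.1334 kg*m^2


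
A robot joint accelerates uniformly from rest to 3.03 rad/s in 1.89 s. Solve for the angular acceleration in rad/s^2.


alpha = delta_omega / t = 3.03 / 1.89 = 1.6032

1.6032 rad/s^2


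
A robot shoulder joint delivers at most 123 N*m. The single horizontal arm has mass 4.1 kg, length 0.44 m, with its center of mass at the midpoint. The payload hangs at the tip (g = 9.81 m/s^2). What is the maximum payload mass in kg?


tau_arm = m_arm*g*(L/2) = 4.1*9.81*0.44/2 = 8.8486 N*m
tau_payload = tau_max - tau_arm = 123 - 8.8486 = 114.1514
m_payload = tau_payload / (g*L) = 114.1514 / (9.81*0.44) = 26.4460

26.4460 kg


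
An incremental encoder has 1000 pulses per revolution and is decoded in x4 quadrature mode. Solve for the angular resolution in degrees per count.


resolution = 360 / (PPR * 4) = 360 / 4000 = 0.0900

0.0900 degrees


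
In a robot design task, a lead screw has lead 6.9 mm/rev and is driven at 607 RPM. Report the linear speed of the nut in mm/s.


v = lead * (RPM/60) = 6.9*607/60 = 69.8050

69.8050 mm/s


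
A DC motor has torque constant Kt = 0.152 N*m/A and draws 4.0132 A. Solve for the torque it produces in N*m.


tau = Kt * I = 0.152*4.0132 = 0.6100

0.6100 N*m


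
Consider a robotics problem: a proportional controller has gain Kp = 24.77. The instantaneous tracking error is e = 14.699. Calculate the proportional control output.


u_P = Kp * e = 24.77 * 14.699 = 364.0942

364.0942


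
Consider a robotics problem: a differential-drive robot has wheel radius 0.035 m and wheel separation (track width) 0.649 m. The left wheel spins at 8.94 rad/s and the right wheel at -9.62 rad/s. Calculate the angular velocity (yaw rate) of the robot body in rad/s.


omega = r*(wR - wL)/L = 0.035*(-9.62 - (8.94))/0.649 = -1.0009

-1.0009 rad/s


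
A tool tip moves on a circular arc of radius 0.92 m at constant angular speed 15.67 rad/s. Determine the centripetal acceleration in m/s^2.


a_c = omega^2 * r = 15.67^2 * 0.92 = 225.9050

225.9050 m/s^2


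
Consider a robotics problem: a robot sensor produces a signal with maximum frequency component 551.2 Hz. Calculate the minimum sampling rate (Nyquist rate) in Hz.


f_s,min = 2*f_max = 2*551.2 = 1102.4000

1102.4000 Hz


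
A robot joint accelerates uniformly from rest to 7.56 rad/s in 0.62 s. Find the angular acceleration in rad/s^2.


alpha = delta_omega / t = 7.56 / 0.62 = 12.1935

12.1935 rad/s^2


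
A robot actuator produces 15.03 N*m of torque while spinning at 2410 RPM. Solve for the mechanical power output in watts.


omega = 2410 * 2*pi/60 = 252.374610 rad/s
P = tau * omega = 15.03 * 252.374610 = 3793.1904

3793.1904 W


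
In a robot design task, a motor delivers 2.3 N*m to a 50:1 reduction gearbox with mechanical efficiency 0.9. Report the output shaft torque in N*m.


tau_out = tau_in * N * eta = 2.3 * 50 * 0.9 = 103.5000

103.5000 N*m


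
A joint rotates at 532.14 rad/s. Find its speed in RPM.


RPM = 532.14 * 60/(2*pi) = 5081.5627

5081.5627 RPM


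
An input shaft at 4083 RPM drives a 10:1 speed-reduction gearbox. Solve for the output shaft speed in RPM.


omega_out = omega_in / N = 4083 / 10 = 408.3000

408.3000 RPM


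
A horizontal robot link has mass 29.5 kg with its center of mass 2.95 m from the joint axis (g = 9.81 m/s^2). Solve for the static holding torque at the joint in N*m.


tau = m*g*L = 29.5 * 9.81 * 2.95 = 853.7153

853.7153 N*m


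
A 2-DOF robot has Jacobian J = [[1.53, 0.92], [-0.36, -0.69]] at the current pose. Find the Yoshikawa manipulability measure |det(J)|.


det(J) = 1.53*-0.69 - (0.92)*(-0.36) = -0.7245
|det(J)| = 0.7245

0.7245


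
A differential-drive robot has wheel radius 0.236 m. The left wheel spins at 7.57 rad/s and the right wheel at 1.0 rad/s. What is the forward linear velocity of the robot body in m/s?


v = r*(wR + wL)/2 = 0.236*(1.0 + 7.57)/2 = 1.0113

1.0113 m/s


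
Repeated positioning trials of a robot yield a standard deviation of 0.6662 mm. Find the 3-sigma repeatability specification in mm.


repeatability = 3*sigma = 3*0.6662 = 1.9986

1.9986 mm


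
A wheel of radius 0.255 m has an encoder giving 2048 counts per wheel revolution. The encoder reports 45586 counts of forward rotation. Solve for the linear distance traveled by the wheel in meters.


revs = 45586/2048 = 22.258789
d = revs * 2*pi*r = 22.258789 * 2*pi*0.255 = 35.6633

35.6633 m


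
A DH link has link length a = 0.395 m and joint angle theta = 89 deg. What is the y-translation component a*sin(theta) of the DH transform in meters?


a*sin(theta) = 0.395*sin(89 deg) = 0.3949

0.3949 m


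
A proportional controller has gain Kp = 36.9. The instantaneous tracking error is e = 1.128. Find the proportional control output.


u_P = Kp * e = 36.9 * 1.128 = 41.6232

41.6232


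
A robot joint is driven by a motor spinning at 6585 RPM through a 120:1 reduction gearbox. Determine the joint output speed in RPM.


omega_joint = omega_motor / N = 6585 / 120 = 54.8750

54.8750 RPM


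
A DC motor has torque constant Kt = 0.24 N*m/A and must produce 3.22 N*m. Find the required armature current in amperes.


I = tau / Kt = 3.22/0.24 = 13.4167

13.4167 A


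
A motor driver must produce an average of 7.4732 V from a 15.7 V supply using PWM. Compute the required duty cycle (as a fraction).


D = V_avg/V_supply = 7.4732/15.7 = 0.4760

0.4760


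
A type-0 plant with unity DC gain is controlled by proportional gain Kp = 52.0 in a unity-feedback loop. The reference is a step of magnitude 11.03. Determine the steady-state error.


e_ss = R/(1 + Kp) = 11.03/(1 + 52.0) = 11.03/53.0000 = 0.2081

0.2081


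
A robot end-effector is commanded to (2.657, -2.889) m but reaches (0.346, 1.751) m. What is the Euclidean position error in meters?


dx = 0.346 - (2.657) = -2.3110, dy = 1.751 - (-2.889) = 4.6400
err = sqrt(5.340721 + 21.529600) = 5.1837

5.1837 m


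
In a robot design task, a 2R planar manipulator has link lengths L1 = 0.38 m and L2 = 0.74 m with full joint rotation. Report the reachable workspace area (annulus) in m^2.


r_max = L1 + L2 = 1.1200, r_min = |L1 - L2| = 0.3600
A = pi*(r_max^2 - r_min^2) = pi*(1.2544 - 0.1296) = 3.5337

3.5337 m^2


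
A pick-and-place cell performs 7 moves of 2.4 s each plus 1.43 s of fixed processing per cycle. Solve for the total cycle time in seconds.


T = 7*2.4 + 1.43 = 18.2300

18.2300 s


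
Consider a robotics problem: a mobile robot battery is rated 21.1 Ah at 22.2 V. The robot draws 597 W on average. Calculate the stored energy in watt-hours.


E = capacity * V = 21.1*22.2 = 468.4200

468.4200 Wh


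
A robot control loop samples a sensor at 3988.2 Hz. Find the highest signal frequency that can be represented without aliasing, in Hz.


f_max = f_s/2 = 3988.2/2 = 1994.1000

1994.1000 Hz


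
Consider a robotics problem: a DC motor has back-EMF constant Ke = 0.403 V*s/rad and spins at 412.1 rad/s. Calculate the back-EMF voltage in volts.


V_emf = Ke * omega = 0.403*412.1 = 166.0763

166.0763 V


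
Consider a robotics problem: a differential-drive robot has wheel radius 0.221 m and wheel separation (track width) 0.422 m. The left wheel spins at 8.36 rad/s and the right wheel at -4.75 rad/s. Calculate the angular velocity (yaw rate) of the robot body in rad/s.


omega = r*(wR - wL)/L = 0.221*(-4.75 - (8.36))/0.422 = -6.8657

-6.8657 rad/s


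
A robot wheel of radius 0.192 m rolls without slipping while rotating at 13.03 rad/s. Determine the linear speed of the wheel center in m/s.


v = omega * r = 13.03 * 0.192 = 2.5018

2.5018 m/s


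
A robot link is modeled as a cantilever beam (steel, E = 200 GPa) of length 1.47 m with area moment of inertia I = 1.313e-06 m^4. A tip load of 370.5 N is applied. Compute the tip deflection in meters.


delta = F*L^3/(3*E*I) = 370.5*1.47^3/(3*2.000e+11*1.313e-06)
      = 1176.9017715/787800 = 0.0015

0.0015 m


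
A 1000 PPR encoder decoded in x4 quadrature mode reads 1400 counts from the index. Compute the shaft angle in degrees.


angle = counts * 360 / (PPR*4) = 1400 * 360 / 4000 = 126.0000

126.0000 degrees


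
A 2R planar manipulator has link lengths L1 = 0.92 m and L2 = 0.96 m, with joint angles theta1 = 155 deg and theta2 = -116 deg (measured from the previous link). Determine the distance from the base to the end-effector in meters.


x = L1*cos(th1) + L2*cos(th1+th2) = -0.087743
y = L1*sin(th1) + L2*sin(th1+th2) = 0.992956
d = sqrt(x^2 + y^2) = sqrt(0.007699 + 0.985962) = 0.9968

0.9968 m


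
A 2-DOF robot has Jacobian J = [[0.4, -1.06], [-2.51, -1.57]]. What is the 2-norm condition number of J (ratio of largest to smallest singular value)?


JJ^T eigenvalues: trace(JJ^T) = 10.0486, det(JJ^T) = det(J)^2 = 10.81488996
s_max^2 = (10.0486 + sqrt(57.71480212))/2 = 8.82281294
s_min^2 = (10.0486 - sqrt(57.71480212))/2 = 1.22578706
kappa = s_max/s_min = sqrt(8.82281294/1.22578706) = 2.6828

2.6828


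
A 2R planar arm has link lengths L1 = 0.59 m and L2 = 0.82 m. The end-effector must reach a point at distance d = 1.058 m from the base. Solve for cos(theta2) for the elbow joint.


cos(th2) = (d^2 - L1^2 - L2^2)/(2*L1*L2) = (1.058^2 - 0.59^2 - 0.82^2)/(2*0.59*0.82) = 0.1022

0.1022


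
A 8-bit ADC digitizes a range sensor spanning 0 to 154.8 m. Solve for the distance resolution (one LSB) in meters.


res = range / 2^n = 154.8/2^8 = 154.8/256 = 0.6047

0.6047 m


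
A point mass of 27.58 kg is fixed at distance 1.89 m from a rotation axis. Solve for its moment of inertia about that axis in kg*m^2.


I = m*r^2 = 27.58*1.89^2 = 98.5185

98.5185 kg*m^2


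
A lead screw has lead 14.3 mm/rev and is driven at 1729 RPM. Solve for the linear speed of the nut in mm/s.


v = lead * (RPM/60) = 14.3*1729/60 = 412.0783

412.0783 mm/s


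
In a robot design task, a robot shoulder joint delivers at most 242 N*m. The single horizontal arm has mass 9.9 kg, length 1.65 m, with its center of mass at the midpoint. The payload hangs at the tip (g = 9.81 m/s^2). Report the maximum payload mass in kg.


tau_arm = m_arm*g*(L/2) = 9.9*9.81*1.65/2 = 80.1232 N*m
tau_payload = tau_max - tau_arm = 242 - 80.1232 = 161.8768
m_payload = tau_payload / (g*L) = 161.8768 / (9.81*1.65) = 10.0007

10.0007 kg


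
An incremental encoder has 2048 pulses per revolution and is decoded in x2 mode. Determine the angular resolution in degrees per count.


resolution = 360 / (PPR * 2) = 360 / 4096 = 0.0879

0.0879 degrees


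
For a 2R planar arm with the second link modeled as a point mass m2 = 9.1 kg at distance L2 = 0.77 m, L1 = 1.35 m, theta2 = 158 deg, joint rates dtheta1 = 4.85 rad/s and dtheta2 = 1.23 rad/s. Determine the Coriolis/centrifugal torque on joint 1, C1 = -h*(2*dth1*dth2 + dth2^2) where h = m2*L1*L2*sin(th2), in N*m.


h = m2*L1*L2*sin(th2) = 9.1*1.35*0.77*sin(158 deg) = 3.543572
C1 = -h*(2*4.85*1.23 + 1.23^2) = -3.543572*13.4439 = -47.6394

-47.6394 N*m


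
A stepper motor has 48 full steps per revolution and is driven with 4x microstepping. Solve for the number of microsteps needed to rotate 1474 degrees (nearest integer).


step_size = 360/(48*4) = 360/192 = 1.875000 deg
n = 1474/(360/192) = 1474*192/360 = 786.1333 -> 786

786 steps


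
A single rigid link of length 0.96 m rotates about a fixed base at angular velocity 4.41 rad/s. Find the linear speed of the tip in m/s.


v = L*omega = 0.96 * 4.41 = 4.2336

4.2336 m/s


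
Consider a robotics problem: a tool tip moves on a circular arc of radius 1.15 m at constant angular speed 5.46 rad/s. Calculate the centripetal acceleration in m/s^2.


a_c = omega^2 * r = 5.46^2 * 1.15 = 34.2833

34.2833 m/s^2


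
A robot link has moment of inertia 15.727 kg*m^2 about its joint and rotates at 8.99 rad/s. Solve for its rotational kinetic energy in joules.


KE = (1/2)*I*omega^2 = 0.5*15.727*8.99^2 = 635.5289

635.5289 J


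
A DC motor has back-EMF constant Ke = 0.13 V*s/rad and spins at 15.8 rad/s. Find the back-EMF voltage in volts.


V_emf = Ke * omega = 0.13*15.8 = 2.0540

2.0540 V


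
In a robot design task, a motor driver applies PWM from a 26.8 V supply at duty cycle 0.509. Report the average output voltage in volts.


V_avg = V_supply * D = 26.8*0.509 = 13.6412

13.6412 V


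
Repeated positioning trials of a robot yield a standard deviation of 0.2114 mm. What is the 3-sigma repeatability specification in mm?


repeatability = 3*sigma = 3*0.2114 = 0.6342

0.6342 mm


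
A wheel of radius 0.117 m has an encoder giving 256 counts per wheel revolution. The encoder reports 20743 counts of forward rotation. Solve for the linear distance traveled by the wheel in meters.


revs = 20743/256 = 81.027344
d = revs * 2*pi*r = 81.027344 * 2*pi*0.117 = 59.5658

59.5658 m


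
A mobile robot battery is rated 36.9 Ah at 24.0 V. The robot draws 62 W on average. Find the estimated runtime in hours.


E = 36.9*24.0 = 885.6000 Wh
t = E/P = 885.6000/62 = 14.2839

14.2839 hours


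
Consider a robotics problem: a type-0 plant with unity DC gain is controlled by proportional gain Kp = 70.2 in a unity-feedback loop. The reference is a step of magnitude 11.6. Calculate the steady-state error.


e_ss = R/(1 + Kp) = 11.6/(1 + 70.2) = 11.6/71.2000 = 0.1629

0.1629


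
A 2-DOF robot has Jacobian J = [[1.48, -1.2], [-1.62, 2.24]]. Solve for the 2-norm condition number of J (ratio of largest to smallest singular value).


JJ^T eigenvalues: trace(JJ^T) = 11.2724, det(JJ^T) = det(J)^2 = 1.88018944
s_max^2 = (11.2724 + sqrt(119.54624400))/2 = 11.10306025
s_min^2 = (11.2724 - sqrt(119.54624400))/2 = 0.16933975
kappa = s_max/s_min = sqrt(11.10306025/0.16933975) = 8.0973

8.0973


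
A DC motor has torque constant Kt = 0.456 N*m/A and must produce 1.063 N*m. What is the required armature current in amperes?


I = tau / Kt = 1.063/0.456 = 2.3311

2.3311 A


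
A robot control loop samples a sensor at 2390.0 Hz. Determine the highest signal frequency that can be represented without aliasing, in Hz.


f_max = f_s/2 = 2390.0/2 = 1195.0000

1195.0000 Hz


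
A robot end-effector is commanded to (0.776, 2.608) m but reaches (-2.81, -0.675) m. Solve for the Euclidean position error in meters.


dx = -2.81 - (0.776) = -3.5860, dy = -0.675 - (2.608) = -3.2830
err = sqrt(12.859396 + 10.778089) = 4.8618

4.8618 m


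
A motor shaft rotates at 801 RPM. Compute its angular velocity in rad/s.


omega = 801 * 2*pi/60 = 83.8805

83.8805 rad/s


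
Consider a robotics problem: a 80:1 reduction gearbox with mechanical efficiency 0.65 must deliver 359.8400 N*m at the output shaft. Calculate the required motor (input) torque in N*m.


tau_in = tau_out / (N * eta) = 359.8400 / (80 * 0.65) = 6.9200

6.9200 N*m


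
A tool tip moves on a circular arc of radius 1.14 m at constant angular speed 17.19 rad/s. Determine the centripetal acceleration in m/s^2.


a_c = omega^2 * r = 17.19^2 * 1.14 = 336.8656

336.8656 m/s^2


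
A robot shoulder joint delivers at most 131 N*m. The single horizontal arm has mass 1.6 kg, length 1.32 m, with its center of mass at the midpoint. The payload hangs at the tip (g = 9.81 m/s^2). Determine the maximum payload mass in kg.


tau_arm = m_arm*g*(L/2) = 1.6*9.81*1.32/2 = 10.3594 N*m
tau_payload = tau_max - tau_arm = 131 - 10.3594 = 120.6406
m_payload = tau_payload / (g*L) = 120.6406 / (9.81*1.32) = 9.3165

9.3165 kg


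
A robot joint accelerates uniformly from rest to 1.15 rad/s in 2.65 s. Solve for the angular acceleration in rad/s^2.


alpha = delta_omega / t = 1.15 / 2.65 = 0.4340

0.4340 rad/s^2


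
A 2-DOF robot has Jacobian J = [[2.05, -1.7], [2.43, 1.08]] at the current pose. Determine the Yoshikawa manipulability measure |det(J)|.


det(J) = 2.05*1.08 - (-1.7)*(2.43) = 6.3450
|det(J)| = 6.3450

6.3450


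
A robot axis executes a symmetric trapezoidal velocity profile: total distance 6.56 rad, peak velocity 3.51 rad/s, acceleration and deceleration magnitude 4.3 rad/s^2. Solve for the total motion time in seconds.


t_acc = v/a = 3.51/4.3 = 0.816279 s
d_acc = v^2/(2a) = 1.432570 rad (each ramp)
d_cruise = 6.56 - 2*1.432570 = 3.694860 rad
t_cruise = 3.694860/3.51 = 1.052667 s
t_total = 2*0.816279 + 1.052667 = 2.6852

2.6852 s


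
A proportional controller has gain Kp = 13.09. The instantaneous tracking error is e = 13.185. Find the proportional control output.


u_P = Kp * e = 13.09 * 13.185 = 172.5917

172.5917


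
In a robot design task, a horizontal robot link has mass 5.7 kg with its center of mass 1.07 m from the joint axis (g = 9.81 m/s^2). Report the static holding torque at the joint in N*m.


tau = m*g*L = 5.7 * 9.81 * 1.07 = 59.8312

59.8312 N*m


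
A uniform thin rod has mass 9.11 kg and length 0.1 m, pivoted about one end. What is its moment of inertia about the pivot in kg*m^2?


I = (1/3)*m*L^2 = (1/3)*9.11*0.1^2 = 0.0304

0.0304 kg*m^2


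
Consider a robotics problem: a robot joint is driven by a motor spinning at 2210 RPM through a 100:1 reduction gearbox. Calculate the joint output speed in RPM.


omega_joint = omega_motor / N = 2210 / 100 = 22.1000

22.1000 RPM


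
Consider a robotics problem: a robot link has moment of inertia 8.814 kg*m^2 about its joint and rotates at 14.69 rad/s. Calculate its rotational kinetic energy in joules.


KE = (1/2)*I*omega^2 = 0.5*8.814*14.69^2 = 951.0134

951.0134 J


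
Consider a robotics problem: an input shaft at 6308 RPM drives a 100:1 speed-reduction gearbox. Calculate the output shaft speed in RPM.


omega_out = omega_in / N = 6308 / 100 = 63.0800

63.0800 RPM


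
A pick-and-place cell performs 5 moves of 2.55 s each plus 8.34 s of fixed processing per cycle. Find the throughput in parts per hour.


T_cycle = 5*2.55 + 8.34 = 21.0900 s
rate = 3600/T = 170.6970

170.6970 parts/hour


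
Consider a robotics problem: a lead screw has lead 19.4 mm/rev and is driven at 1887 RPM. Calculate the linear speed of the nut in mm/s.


v = lead * (RPM/60) = 19.4*1887/60 = 610.1300

610.1300 mm/s


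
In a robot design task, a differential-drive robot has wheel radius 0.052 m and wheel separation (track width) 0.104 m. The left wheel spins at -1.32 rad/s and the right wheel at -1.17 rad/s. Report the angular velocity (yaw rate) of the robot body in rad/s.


omega = r*(wR - wL)/L = 0.052*(-1.17 - (-1.32))/0.104 = 0.0750

0.0750 rad/s


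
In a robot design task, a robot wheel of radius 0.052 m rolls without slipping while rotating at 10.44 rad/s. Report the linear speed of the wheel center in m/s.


v = omega * r = 10.44 * 0.052 = 0.5429

0.5429 m/s


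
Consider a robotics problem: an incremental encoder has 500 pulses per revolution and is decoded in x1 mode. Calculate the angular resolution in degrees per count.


resolution = 360 / (PPR * 1) = 360 / 500 = 0.7200

0.7200 degrees


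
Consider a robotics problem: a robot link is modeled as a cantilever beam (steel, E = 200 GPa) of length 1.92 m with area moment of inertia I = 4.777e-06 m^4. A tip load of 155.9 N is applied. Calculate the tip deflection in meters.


delta = F*L^3/(3*E*I) = 155.9*1.92^3/(3*2.000e+11*4.777e-06)
      = 1103.4427392/2866200 = 3.8498e-04

3.8498e-04 m


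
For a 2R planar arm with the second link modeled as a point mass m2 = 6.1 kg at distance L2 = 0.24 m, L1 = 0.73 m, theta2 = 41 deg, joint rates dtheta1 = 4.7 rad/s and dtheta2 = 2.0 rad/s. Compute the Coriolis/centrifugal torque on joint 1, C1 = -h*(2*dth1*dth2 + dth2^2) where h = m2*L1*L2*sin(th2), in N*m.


h = m2*L1*L2*sin(th2) = 6.1*0.73*0.24*sin(41 deg) = 0.701143
C1 = -h*(2*4.7*2.0 + 2.0^2) = -0.701143*22.8000 = -15.9861

-15.9861 N*m


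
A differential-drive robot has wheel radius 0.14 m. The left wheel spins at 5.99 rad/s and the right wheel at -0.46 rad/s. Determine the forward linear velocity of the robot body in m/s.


v = r*(wR + wL)/2 = 0.14*(-0.46 + 5.99)/2 = 0.3871

0.3871 m/s


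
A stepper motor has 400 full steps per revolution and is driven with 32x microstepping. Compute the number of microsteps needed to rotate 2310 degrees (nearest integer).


step_size = 360/(400*32) = 360/12800 = 0.028125 deg
n = 2310/(360/12800) = 2310*12800/360 = 82133.3333 -> 82133

82133 steps


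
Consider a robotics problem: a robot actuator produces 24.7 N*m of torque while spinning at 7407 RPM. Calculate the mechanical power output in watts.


omega = 7407 * 2*pi/60 = 775.659226 rad/s
P = tau * omega = 24.7 * 775.659226 = 19158.7829

19158.7829 W


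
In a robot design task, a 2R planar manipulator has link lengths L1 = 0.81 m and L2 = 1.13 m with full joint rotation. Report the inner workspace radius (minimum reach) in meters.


r_min = |L1 - L2| = |0.81 - 1.13| = 0.3200

0.3200 m


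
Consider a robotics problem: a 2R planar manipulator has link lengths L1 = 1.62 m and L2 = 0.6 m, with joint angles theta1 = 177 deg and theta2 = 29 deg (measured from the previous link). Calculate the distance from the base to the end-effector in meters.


x = L1*cos(th1) + L2*cos(th1+th2) = -2.157056
y = L1*sin(th1) + L2*sin(th1+th2) = -0.178238
d = sqrt(x^2 + y^2) = sqrt(4.652891 + 0.031769) = 2.1644

2.1644 m


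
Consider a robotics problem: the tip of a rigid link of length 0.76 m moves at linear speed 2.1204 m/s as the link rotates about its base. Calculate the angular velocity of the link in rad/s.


omega = v / L = 2.1204 / 0.76 = 2.7900

2.7900 rad/s
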